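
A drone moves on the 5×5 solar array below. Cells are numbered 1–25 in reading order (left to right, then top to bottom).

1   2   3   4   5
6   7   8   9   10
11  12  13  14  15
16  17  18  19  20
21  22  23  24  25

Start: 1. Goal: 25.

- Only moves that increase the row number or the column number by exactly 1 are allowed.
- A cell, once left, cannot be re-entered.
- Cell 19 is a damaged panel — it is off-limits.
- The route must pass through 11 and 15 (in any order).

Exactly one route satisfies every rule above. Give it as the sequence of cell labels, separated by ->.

1 -> 6 -> 11 -> 12 -> 13 -> 14 -> 15 -> 20 -> 25

Moves only go right or down, so the column and row indices never decrease.
Route from 1: 2× down (reaching 11), 4× right (reaching 15), 2× down (reaching 25) — 8 moves in all.
Check: all required cells visited.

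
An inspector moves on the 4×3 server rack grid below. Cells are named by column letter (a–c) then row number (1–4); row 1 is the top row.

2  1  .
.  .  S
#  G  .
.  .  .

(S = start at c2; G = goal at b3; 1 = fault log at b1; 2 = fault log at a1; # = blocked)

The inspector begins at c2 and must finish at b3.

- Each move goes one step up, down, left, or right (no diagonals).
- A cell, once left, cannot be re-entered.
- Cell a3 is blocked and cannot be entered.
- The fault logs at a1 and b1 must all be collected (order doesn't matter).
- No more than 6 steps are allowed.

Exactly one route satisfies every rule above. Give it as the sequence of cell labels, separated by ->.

c2 -> c1 -> b1 -> a1 -> a2 -> b2 -> b3

The budget equals the shortest possible length, so every move has to be on a shortest route through the required cells.
Route from c2: up to c1, 2× left (reaching a1), down to a2, right to b2, down to b3 — 6 moves in all.
Check: all required cells visited; 6 ≤ 6 moves.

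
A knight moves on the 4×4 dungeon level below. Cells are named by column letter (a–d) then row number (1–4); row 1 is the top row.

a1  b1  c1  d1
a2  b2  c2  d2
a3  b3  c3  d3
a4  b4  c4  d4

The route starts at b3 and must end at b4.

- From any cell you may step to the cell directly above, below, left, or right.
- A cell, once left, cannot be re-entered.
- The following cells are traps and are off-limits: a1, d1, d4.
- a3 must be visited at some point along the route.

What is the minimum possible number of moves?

3

Any route passes through a3 somewhere between b3 and b4. Summing Manhattan distances along the two legs (b3 → a3 → b4) gives a lower bound of 1 + 2 = 3 moves.
A route of 3 moves achieves this: b3 → a3 → a4 → b4.
Since 3 matches the lower bound, it is optimal.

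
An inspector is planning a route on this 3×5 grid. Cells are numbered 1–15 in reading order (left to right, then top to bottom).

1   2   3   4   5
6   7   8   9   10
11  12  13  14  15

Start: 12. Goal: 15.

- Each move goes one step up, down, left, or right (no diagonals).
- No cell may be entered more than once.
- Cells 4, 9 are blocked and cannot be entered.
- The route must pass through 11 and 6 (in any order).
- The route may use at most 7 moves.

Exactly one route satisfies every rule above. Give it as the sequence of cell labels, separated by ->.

The budget equals the shortest possible length, so every move has to be on a shortest route through the required cells.
Route from 12: left to 11, up to 6, 2× right (reaching 8), down to 13, 2× right (reaching 15) — 7 moves in all.
Check: all required cells visited; 7 ≤ 7 moves.

12 -> 11 -> 6 -> 7 -> 8 -> 13 -> 14 -> 15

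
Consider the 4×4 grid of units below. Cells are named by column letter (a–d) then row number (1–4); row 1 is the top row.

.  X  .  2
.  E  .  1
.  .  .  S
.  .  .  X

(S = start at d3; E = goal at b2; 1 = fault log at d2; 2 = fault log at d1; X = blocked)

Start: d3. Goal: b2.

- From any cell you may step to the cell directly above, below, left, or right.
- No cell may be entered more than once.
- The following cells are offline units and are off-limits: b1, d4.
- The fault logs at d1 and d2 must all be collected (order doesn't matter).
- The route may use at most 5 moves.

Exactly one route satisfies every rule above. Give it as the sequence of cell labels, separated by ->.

Any route must reach d1 and d2 and still end at b2 within 5 moves, so the order of the required stops is forced.
Route from d3: 2× up (reaching d1), left to c1, down to c2, left to b2 — 5 moves in all.
Check: all required cells visited; 5 ≤ 5 moves.

d3 -> d2 -> d1 -> c1 -> c2 -> b2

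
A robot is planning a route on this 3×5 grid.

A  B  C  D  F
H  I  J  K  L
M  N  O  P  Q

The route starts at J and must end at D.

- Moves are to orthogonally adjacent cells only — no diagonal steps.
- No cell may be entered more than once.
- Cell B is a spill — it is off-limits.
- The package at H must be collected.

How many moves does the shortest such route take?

8

Any route passes through H somewhere between J and D. Summing Manhattan distances along the two legs (J → H → D) gives a lower bound of 2 + 4 = 6 moves.
The shortest route satisfying every rule uses 8 moves: J → I → H → M → N → O → P → K → D.
The no-revisit rule (legs can't share cells) pushes the minimum above the 6-move bound; an exhaustive check rules out every length from 6 to 7, leaving 8 as the minimum.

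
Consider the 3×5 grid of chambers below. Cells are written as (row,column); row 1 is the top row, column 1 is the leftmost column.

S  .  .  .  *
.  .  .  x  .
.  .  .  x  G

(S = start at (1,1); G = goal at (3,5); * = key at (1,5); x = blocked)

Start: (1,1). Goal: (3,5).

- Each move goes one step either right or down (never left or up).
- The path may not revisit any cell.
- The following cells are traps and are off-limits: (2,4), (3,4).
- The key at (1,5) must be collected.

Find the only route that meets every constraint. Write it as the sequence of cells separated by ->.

Moves only go right or down, so the column and row indices never decrease.
Route from (1,1): 4× right (reaching (1,5)), 2× down (reaching (3,5)) — 6 moves in all.
Check: all required cells visited.

(1,1) -> (1,2) -> (1,3) -> (1,4) -> (1,5) -> (2,5) -> (3,5)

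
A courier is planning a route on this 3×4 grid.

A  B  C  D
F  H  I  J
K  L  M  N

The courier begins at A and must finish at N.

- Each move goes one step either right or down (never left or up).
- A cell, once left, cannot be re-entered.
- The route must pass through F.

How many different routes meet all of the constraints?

4

A right/down-only route from A to N makes exactly 2 down-moves and 3 right-moves in some order.
With no other constraints that would be C(5,2) = 10 routes.
Split at F and multiply the segment counts: A→F: 1; F→N: 4; product = 4.
That gives 4 routes.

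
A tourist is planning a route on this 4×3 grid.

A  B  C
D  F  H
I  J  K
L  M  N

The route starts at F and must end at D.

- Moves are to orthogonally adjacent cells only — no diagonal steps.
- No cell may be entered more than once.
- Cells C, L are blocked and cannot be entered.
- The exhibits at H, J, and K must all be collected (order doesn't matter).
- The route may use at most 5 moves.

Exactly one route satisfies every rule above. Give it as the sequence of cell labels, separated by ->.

F -> H -> K -> J -> I -> D

The budget equals the shortest possible length, so every move has to be on a shortest route through the required cells.
Route from F: right to H, down to K, 2× left (reaching I), up to D — 5 moves in all.
Check: all required cells visited; 5 ≤ 5 moves.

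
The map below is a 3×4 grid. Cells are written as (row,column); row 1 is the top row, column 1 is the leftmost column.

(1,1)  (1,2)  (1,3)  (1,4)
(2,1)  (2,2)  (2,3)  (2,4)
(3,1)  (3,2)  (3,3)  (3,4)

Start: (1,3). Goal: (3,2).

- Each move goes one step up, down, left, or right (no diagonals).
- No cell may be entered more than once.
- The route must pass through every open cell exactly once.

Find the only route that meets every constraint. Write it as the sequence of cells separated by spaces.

(1,3) (1,4) (2,4) (3,4) (3,3) (2,3) (2,2) (1,2) (1,1) (2,1) (3,1) (3,2)

Need to visit all 12 open cells exactly once, starting at (1,3) and ending at (3,2).
Route from (1,3): right to (1,4), 2× down (reaching (3,4)), left to (3,3), up to (2,3), left to (2,2), up to (1,2), left to (1,1), 2× down (reaching (3,1)), right to (3,2) — 11 moves in all.
Check: all 12 open cells covered.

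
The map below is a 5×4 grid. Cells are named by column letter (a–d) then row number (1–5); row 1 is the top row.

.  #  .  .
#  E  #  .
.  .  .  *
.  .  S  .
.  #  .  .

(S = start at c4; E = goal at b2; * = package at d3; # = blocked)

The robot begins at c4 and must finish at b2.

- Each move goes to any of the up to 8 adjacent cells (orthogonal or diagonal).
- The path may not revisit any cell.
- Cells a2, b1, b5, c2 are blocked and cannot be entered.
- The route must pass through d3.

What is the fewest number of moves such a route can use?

3

Any route passes through d3 somewhere between c4 and b2. Summing Chebyshev distances along the two legs (c4 → d3 → b2) gives a lower bound of 1 + 2 = 3 moves.
A route of 3 moves achieves this: c4 → d3 → c3 → b2.
Since 3 matches the lower bound, it is optimal.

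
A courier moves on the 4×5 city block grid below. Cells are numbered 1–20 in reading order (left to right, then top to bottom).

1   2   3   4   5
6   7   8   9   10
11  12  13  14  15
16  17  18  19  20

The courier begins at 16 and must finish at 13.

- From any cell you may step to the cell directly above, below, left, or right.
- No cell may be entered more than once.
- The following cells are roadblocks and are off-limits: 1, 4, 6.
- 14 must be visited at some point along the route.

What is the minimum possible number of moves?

5

Any route passes through 14 somewhere between 16 and 13. Summing Manhattan distances along the two legs (16 → 14 → 13) gives a lower bound of 4 + 1 = 5 moves.
A route of 5 moves achieves this: 16 → 17 → 18 → 19 → 14 → 13.
Since 5 matches the lower bound, it is optimal.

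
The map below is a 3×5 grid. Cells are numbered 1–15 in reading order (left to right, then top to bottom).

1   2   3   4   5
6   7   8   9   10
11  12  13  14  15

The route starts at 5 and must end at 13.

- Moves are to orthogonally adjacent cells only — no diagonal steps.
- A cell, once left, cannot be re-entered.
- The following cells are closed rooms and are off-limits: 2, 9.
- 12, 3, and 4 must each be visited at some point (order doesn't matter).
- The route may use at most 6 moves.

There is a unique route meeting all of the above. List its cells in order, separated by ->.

Any route must reach 12, 3, and 4 and still end at 13 within 6 moves, so the order of the required stops is forced.
Route from 5: left 2 to 3, down 1 to 8, left 1 to 7, down 1 to 12, right 1 to 13 — 6 moves in all.
Check: all required cells visited; 6 ≤ 6 moves.

5 -> 4 -> 3 -> 8 -> 7 -> 12 -> 13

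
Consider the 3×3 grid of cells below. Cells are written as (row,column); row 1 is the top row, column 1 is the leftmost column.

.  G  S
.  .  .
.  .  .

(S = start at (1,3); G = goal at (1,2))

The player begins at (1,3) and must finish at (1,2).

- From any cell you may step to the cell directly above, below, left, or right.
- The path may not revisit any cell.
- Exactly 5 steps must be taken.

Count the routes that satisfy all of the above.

Need simple routes of exactly 5 moves from (1,3) to (1,2) (Manhattan distance 1, so 2 moves are spent on a detour and 2 undoing it).
Enumerating: (1,3) (2,3) (3,3) (3,2) (2,2) (1,2) | (1,3) (2,3) (2,2) (2,1) (1,1) (1,2).
That gives 2 routes.

2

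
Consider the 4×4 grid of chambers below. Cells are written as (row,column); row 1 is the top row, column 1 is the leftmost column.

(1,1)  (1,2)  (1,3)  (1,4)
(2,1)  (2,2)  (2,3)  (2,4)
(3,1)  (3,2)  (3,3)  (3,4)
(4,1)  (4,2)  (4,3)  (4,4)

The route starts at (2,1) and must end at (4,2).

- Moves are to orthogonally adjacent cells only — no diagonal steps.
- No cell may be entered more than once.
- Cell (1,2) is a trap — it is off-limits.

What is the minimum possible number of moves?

3

The Manhattan distance from (2,1) to (4,2) is |2−4| + |1−2| = 3, so at least 3 moves are needed.
A route of 3 moves achieves this: (2,1) → (3,1) → (4,1) → (4,2).
Since 3 matches the lower bound, it is optimal.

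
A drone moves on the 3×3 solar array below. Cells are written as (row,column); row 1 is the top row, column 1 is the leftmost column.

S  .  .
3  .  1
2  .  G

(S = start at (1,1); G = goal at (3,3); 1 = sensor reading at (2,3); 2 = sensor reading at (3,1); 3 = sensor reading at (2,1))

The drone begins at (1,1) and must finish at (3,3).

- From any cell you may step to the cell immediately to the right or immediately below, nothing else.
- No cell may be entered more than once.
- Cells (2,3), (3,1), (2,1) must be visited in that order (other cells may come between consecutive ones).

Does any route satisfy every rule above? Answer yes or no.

(3,1) lies to the left of (2,3), so going from (2,3) to (3,1) would need a leftward move — but moves only go right/down, so (2,3) cannot be visited before (3,1).

no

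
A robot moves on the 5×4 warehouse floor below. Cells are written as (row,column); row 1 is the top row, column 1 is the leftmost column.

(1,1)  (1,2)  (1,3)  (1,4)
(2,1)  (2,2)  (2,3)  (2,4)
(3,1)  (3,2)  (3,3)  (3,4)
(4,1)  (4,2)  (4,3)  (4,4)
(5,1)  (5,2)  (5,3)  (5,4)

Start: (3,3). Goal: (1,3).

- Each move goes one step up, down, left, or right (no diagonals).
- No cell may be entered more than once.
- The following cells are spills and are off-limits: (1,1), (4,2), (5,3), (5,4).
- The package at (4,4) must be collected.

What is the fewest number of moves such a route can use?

6

Any route passes through (4,4) somewhere between (3,3) and (1,3). Summing Manhattan distances along the two legs ((3,3) → (4,4) → (1,3)) gives a lower bound of 2 + 4 = 6 moves.
A route of 6 moves achieves this: (3,3) → (4,3) → (4,4) → (3,4) → (2,4) → (1,4) → (1,3).
Since 6 matches the lower bound, it is optimal.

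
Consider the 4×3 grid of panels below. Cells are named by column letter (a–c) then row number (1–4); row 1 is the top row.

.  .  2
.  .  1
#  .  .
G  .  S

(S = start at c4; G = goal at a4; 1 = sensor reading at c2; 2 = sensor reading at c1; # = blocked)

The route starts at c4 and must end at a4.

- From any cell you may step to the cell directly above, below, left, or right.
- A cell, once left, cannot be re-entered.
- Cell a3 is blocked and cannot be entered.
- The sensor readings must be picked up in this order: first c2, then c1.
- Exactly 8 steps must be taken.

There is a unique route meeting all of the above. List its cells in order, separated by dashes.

The waypoints must appear in the order c2, c1, with no cell reused.
Route from c4: 3× up (reaching c1), left to b1, 3× down (reaching b4), left to a4 — 8 moves in all.
Check: order respected (1 at step 2, 2 at step 3); 8 moves as required.

c4 - c3 - c2 - c1 - b1 - b2 - b3 - b4 - a4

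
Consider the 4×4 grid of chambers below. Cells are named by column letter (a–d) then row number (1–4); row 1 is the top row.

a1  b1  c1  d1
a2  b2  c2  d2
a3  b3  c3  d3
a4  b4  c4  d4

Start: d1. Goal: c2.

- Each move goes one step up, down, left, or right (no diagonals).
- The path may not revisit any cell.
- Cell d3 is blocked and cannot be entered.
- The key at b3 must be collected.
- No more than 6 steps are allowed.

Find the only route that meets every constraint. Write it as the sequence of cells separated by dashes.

The 6-move cap with required stops at b3 leaves no slack for detours.
Route from d1: 2× left (reaching b1), 2× down (reaching b3), right to c3, up to c2 — 6 moves in all.
Check: all required cells visited; 6 ≤ 6 moves.

d1 - c1 - b1 - b2 - b3 - c3 - c2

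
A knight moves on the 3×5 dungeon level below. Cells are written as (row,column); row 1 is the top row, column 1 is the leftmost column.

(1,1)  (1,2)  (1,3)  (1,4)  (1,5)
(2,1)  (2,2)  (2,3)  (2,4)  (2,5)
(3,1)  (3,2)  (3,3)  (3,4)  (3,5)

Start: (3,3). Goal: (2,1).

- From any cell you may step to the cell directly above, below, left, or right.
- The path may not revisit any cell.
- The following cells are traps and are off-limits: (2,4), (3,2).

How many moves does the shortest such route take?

The Manhattan distance from (3,3) to (2,1) is |3−2| + |3−1| = 3, so at least 3 moves are needed.
A route of 3 moves achieves this: (3,3) → (2,3) → (2,2) → (2,1).
Since 3 matches the lower bound, it is optimal.

3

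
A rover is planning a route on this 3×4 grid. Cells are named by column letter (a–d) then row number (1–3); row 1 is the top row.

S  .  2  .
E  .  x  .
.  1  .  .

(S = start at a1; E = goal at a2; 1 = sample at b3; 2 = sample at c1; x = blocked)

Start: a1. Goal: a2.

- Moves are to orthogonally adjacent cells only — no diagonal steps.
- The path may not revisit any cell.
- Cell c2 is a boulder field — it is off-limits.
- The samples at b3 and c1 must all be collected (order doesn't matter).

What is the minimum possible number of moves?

Any route passes through b3 and c1 in some order between a1 and a2. Summing Manhattan distances along each leg and taking the cheapest ordering (a1 → c1 → b3 → a2) gives a lower bound of 2 + 3 + 2 = 7 moves.
The shortest route satisfying every rule uses 9 moves: a1 → b1 → c1 → d1 → d2 → d3 → c3 → b3 → b2 → a2.
The no-revisit rule (legs can't share cells) pushes the minimum above the 7-move bound; an exhaustive check rules out every length from 7 to 8, leaving 9 as the minimum.

9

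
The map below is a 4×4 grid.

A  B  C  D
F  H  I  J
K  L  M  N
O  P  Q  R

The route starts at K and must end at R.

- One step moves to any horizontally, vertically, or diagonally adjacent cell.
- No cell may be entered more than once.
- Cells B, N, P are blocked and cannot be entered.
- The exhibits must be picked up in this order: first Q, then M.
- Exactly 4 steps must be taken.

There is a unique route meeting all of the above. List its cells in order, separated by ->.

The waypoints must appear in the order Q, M, with no cell reused.
Route from K: right 1 to L, down-right 1 to Q, up 1 to M, down-right 1 to R — 4 moves in all.
Check: order respected (Q at step 2, M at step 3); 4 moves as required.

K -> L -> Q -> M -> R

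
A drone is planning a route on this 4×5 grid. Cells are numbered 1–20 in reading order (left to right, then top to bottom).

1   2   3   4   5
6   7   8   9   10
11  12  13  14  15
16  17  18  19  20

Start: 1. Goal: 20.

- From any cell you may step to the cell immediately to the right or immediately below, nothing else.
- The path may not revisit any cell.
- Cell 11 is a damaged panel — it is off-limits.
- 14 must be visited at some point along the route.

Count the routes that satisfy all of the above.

18

A right/down-only route from 1 to 20 makes exactly 3 down-moves and 4 right-moves in some order.
With no other constraints that would be C(7,3) = 35 routes.
Split at 14 and multiply the segment counts (each segment already excludes blocked cells): 1→14: 9; 14→20: 2; product = 18.
That gives 18 routes.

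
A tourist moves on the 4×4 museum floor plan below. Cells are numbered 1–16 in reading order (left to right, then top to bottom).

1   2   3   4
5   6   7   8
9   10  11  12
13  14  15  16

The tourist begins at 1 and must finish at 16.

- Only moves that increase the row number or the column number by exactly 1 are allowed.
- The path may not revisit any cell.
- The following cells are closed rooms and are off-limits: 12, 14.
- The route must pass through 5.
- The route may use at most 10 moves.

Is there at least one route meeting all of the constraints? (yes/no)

yes

One route that works: 1 → 5 → 9 → 10 → 11 → 15 → 16.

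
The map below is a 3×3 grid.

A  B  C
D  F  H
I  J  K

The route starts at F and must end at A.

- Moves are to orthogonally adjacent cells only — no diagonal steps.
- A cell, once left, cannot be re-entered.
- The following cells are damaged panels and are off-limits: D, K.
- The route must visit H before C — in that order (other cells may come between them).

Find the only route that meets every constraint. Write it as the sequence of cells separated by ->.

F -> H -> C -> B -> A

The waypoints must appear in the order H, C, with no cell reused.
Route from F: right 1 to H, up 1 to C, left 2 to A — 4 moves in all.
Check: order respected (H at step 1, C at step 2).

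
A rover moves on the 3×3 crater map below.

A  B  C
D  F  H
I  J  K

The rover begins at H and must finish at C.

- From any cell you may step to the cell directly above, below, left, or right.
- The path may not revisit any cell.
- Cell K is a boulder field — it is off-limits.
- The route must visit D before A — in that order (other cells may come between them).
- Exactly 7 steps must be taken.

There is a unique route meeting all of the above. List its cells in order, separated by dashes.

H - F - J - I - D - A - B - C

The waypoints must appear in the order D, A, with no cell reused.
Route from H: left 1 to F, down 1 to J, left 1 to I, up 2 to A, right 2 to C — 7 moves in all.
Check: order respected (D at step 4, A at step 5); 7 moves as required.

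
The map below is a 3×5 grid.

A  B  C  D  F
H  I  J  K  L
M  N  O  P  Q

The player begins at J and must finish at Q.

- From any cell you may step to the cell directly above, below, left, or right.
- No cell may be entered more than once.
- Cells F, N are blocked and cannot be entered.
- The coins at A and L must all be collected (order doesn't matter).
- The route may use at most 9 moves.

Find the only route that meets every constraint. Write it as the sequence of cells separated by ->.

J -> I -> H -> A -> B -> C -> D -> K -> L -> Q

The budget equals the shortest possible length, so every move has to be on a shortest route through the required cells.
Route from J: left 2 to H, up 1 to A, right 3 to D, down 1 to K, right 1 to L, down 1 to Q — 9 moves in all.
Check: all required cells visited; 9 ≤ 9 moves.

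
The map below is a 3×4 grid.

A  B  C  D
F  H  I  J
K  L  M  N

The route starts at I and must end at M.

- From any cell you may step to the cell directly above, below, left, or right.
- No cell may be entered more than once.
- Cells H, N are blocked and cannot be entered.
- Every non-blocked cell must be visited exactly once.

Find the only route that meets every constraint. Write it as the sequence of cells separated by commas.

I, J, D, C, B, A, F, K, L, M

Need to visit all 10 open cells exactly once, starting at I and ending at M.
Route from I: right 1 to J, up 1 to D, left 3 to A, down 2 to K, right 2 to M — 9 moves in all.
Check: all 10 open cells covered.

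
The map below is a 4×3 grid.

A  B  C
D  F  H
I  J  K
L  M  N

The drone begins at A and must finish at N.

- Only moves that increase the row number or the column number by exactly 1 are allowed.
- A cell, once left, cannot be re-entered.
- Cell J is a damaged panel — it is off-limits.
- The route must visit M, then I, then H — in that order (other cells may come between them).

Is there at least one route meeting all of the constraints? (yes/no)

no

I lies above M, so going from M to I would need an upward move — but moves only go right/down, so M cannot be visited before I.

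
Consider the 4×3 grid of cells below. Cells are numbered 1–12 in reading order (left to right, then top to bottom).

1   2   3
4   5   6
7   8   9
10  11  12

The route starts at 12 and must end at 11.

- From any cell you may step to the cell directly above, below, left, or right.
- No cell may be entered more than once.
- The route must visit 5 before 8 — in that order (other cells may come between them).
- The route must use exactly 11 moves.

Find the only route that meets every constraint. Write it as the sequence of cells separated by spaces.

The waypoints must appear in the order 5, 8, with no cell reused.
Route from 12: up 3 to 3, left 2 to 1, down 1 to 4, right 1 to 5, down 1 to 8, left 1 to 7, down 1 to 10, right 1 to 11 — 11 moves in all.
Check: order respected (5 at step 7, 8 at step 8); 11 moves as required.

12 9 6 3 2 1 4 5 8 7 10 11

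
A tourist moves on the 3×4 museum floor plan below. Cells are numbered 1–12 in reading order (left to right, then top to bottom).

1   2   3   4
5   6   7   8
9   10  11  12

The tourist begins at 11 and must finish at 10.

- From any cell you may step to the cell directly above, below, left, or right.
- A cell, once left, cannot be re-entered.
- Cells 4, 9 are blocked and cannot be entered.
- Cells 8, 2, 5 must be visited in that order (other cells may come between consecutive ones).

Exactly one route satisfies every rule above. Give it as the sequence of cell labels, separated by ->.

The waypoints must appear in the order 8, 2, 5, with no cell reused.
Route from 11: right to 12, up to 8, left to 7, up to 3, 2× left (reaching 1), down to 5, right to 6, down to 10 — 9 moves in all.
Check: order respected (8 at step 2, 2 at step 5, 5 at step 7).

11 -> 12 -> 8 -> 7 -> 3 -> 2 -> 1 -> 5 -> 6 -> 10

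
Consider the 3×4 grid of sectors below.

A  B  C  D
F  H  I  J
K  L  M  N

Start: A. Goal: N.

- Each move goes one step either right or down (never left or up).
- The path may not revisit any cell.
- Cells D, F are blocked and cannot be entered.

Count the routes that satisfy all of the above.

5

A right/down-only route from A to N makes exactly 2 down-moves and 3 right-moves in some order.
With no other constraints that would be C(5,2) = 10 routes.
Subtract routes through each blocked cell (inclusion–exclusion for overlaps): − through D: 1 − through F: 4 → 5.
That gives 5 routes.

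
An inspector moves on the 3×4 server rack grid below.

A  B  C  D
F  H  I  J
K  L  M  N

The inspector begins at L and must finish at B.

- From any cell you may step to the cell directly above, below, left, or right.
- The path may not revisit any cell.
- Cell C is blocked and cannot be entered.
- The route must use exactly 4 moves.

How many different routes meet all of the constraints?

4

Need simple routes of exactly 4 moves from L to B (Manhattan distance 2, so 1 moves are spent on a detour and 1 undoing it).
Enumerating: L H F A B | L K F A B | L K F H B | L M I H B.
That gives 4 routes.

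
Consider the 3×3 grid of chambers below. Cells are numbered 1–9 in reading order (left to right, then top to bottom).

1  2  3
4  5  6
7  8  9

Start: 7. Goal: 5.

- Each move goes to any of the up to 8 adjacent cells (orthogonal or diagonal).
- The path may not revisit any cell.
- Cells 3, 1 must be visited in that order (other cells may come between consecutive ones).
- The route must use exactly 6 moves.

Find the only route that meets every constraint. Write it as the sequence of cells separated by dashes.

The waypoints must appear in the order 3, 1, with no cell reused.
Route from 7: right to 8, up-right to 6, up to 3, 2× left (reaching 1), down-right to 5 — 6 moves in all.
Check: order respected (3 at step 3, 1 at step 5); 6 moves as required.

7 - 8 - 6 - 3 - 2 - 1 - 5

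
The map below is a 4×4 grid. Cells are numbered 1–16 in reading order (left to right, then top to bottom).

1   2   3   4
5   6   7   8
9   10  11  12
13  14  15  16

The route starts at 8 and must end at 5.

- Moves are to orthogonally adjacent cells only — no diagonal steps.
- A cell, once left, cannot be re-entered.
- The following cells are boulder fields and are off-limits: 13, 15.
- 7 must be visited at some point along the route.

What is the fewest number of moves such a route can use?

Any route passes through 7 somewhere between 8 and 5. Summing Manhattan distances along the two legs (8 → 7 → 5) gives a lower bound of 1 + 2 = 3 moves.
A route of 3 moves achieves this: 8 → 7 → 6 → 5.
Since 3 matches the lower bound, it is optimal.

3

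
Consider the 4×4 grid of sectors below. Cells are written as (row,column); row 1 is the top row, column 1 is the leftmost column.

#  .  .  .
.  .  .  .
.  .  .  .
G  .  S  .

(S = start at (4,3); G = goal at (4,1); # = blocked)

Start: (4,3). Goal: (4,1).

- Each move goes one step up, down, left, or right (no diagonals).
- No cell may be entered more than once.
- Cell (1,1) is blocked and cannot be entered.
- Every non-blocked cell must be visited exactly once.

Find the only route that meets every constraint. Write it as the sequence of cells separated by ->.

(4,3) -> (4,4) -> (3,4) -> (3,3) -> (2,3) -> (2,4) -> (1,4) -> (1,3) -> (1,2) -> (2,2) -> (2,1) -> (3,1) -> (3,2) -> (4,2) -> (4,1)

Need to visit all 15 open cells exactly once, starting at (4,3) and ending at (4,1).
Route from (4,3): right to (4,4), up to (3,4), left to (3,3), up to (2,3), right to (2,4), up to (1,4), 2× left (reaching (1,2)), down to (2,2), left to (2,1), down to (3,1), right to (3,2), down to (4,2), left to (4,1) — 14 moves in all.
Check: all 15 open cells covered.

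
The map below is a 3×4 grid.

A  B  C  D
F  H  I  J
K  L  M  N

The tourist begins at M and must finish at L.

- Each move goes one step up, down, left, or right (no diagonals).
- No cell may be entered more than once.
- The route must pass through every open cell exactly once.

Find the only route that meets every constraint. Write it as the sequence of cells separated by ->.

Need to visit all 12 open cells exactly once, starting at M and ending at L.
Cell A has only two open neighbours (F and B), so the path must pass straight through it: one of those is the cell it's entered from and the other is where it exits.
Route from M: right to N, 2× up (reaching D), left to C, down to I, left to H, up to B, left to A, 2× down (reaching K), right to L — 11 moves in all.
Check: all 12 open cells covered.

M -> N -> J -> D -> C -> I -> H -> B -> A -> F -> K -> L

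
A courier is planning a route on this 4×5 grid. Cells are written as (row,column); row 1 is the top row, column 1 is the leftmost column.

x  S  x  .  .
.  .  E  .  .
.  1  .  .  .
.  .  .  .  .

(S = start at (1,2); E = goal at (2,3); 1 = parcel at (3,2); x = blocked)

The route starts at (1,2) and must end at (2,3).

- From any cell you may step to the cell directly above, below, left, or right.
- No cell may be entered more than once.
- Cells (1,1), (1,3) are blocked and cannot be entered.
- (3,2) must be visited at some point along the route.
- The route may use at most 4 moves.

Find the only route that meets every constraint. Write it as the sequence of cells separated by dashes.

(1,2) - (2,2) - (3,2) - (3,3) - (2,3)

The 4-move cap with required stops at (3,2) leaves no slack for detours.
Route from (1,2): down 2 to (3,2), right 1 to (3,3), up 1 to (2,3) — 4 moves in all.
Check: all required cells visited; 4 ≤ 4 moves.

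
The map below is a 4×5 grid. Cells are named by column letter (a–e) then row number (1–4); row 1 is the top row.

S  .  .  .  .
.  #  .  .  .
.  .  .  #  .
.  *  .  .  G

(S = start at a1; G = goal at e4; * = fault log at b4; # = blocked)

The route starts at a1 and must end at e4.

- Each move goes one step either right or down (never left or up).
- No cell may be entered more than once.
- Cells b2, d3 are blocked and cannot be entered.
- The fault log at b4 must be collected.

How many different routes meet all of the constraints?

2

A right/down-only route from a1 to e4 makes exactly 3 down-moves and 4 right-moves in some order.
With no other constraints that would be C(7,3) = 35 routes.
Split at b4 and multiply the segment counts (each segment already excludes blocked cells): a1→b4: 2; b4→e4: 1; product = 2.
That gives 2 routes.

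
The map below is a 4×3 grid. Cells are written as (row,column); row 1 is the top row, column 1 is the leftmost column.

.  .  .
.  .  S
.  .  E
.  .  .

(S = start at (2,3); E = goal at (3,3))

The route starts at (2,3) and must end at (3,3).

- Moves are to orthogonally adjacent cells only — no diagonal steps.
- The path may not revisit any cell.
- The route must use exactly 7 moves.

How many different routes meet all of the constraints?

Need simple routes of exactly 7 moves from (2,3) to (3,3) (Manhattan distance 1, so 3 moves are spent on a detour and 3 undoing it).
Branch systematically from the start, pruning whenever the remaining move budget drops below the Manhattan distance to (3,3) or differs from it in parity. Grouping the completions by first move — via (1,3): 4; via (2,2): 5 (no valid completion starts via (3,3)) — and summing: 4 + 5 = 9.
That gives 9 routes.

9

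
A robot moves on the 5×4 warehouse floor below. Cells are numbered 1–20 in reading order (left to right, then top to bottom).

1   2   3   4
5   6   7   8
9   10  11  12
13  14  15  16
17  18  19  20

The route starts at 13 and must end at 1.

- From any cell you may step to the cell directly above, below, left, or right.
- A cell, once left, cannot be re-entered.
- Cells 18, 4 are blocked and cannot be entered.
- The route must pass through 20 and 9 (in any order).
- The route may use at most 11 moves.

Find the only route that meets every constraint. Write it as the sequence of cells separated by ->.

Any route must reach 20 and 9 and still end at 1 within 11 moves, so the order of the required stops is forced.
Route from 13: 2× right (reaching 15), down to 19, right to 20, 2× up (reaching 12), 3× left (reaching 9), 2× up (reaching 1) — 11 moves in all.
Check: all required cells visited; 11 ≤ 11 moves.

13 -> 14 -> 15 -> 19 -> 20 -> 16 -> 12 -> 11 -> 10 -> 9 -> 5 -> 1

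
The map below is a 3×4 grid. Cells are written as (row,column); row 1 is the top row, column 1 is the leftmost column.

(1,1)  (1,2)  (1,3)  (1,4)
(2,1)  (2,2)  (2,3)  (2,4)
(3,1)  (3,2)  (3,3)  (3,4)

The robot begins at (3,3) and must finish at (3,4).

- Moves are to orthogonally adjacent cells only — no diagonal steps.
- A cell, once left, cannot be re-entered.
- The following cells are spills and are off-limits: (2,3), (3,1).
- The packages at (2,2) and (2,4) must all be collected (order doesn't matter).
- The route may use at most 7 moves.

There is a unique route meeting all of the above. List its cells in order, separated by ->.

(3,3) -> (3,2) -> (2,2) -> (1,2) -> (1,3) -> (1,4) -> (2,4) -> (3,4)

The budget equals the shortest possible length, so every move has to be on a shortest route through the required cells.
Route from (3,3): left 1 to (3,2), up 2 to (1,2), right 2 to (1,4), down 2 to (3,4) — 7 moves in all.
Check: all required cells visited; 7 ≤ 7 moves.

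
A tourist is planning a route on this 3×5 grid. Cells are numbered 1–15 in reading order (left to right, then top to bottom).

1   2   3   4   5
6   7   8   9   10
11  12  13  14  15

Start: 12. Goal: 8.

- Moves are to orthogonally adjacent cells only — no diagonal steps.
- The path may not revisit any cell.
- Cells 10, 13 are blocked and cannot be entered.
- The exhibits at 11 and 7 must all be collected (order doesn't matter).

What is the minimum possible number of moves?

4

Any route passes through 11 and 7 in some order between 12 and 8. Summing Manhattan distances along each leg and taking the cheapest ordering (12 → 11 → 7 → 8) gives a lower bound of 1 + 2 + 1 = 4 moves.
A route of 4 moves achieves this: 12 → 11 → 6 → 7 → 8.
Since 4 matches the lower bound, it is optimal.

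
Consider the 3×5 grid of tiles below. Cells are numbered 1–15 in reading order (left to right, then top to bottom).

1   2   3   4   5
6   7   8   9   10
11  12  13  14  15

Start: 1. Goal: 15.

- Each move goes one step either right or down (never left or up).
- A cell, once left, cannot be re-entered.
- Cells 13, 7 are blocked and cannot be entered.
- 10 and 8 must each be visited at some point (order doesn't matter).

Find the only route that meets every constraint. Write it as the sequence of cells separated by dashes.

1 - 2 - 3 - 8 - 9 - 10 - 15

Moves only go right or down, so the column and row indices never decrease.
Route from 1: right 2 to 3, down 1 to 8, right 2 to 10, down 1 to 15 — 6 moves in all.
Check: all required cells visited.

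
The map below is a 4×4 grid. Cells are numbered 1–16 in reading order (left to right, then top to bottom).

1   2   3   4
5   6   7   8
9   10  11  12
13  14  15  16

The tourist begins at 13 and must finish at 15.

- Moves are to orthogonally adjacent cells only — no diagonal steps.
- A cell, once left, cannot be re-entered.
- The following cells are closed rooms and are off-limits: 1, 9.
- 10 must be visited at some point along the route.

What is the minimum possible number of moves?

4

Any route passes through 10 somewhere between 13 and 15. Summing Manhattan distances along the two legs (13 → 10 → 15) gives a lower bound of 2 + 2 = 4 moves.
A route of 4 moves achieves this: 13 → 14 → 10 → 11 → 15.
Since 4 matches the lower bound, it is optimal.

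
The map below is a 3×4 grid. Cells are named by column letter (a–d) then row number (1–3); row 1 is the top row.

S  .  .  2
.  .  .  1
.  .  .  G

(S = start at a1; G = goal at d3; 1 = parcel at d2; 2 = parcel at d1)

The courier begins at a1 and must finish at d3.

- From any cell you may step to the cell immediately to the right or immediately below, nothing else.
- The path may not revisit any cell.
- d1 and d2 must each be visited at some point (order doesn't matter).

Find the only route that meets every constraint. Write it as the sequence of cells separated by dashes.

a1 - b1 - c1 - d1 - d2 - d3

Moves only go right or down, so the column and row indices never decrease.
Route from a1: 3× right (reaching d1), 2× down (reaching d3) — 5 moves in all.
Check: all required cells visited.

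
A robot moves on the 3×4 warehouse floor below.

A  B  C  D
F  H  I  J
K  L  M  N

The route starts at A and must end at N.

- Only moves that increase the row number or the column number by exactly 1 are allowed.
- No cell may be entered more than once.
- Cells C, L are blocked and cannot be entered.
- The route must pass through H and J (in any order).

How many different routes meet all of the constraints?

A right/down-only route from A to N makes exactly 2 down-moves and 3 right-moves in some order.
With no other constraints that would be C(5,2) = 10 routes.
A monotone route can only reach the required cells in the order H, J, so split there and multiply the segment counts (each segment already excludes blocked cells): A→H: 2; H→J: 1; J→N: 1; product = 2.
That gives 2 routes.

2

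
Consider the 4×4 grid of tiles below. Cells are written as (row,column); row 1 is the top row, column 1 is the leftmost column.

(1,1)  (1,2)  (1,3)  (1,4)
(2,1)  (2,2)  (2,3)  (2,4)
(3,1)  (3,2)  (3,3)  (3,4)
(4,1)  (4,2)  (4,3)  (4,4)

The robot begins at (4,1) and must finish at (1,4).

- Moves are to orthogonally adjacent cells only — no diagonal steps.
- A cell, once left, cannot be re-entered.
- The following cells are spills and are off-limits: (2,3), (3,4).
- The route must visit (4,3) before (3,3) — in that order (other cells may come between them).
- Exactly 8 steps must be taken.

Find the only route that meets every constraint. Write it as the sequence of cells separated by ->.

The waypoints must appear in the order (4,3), (3,3), with no cell reused.
Route from (4,1): 2× right (reaching (4,3)), up to (3,3), left to (3,2), 2× up (reaching (1,2)), 2× right (reaching (1,4)) — 8 moves in all.
Check: order respected ((4,3) at step 2, (3,3) at step 3); 8 moves as required.

(4,1) -> (4,2) -> (4,3) -> (3,3) -> (3,2) -> (2,2) -> (1,2) -> (1,3) -> (1,4)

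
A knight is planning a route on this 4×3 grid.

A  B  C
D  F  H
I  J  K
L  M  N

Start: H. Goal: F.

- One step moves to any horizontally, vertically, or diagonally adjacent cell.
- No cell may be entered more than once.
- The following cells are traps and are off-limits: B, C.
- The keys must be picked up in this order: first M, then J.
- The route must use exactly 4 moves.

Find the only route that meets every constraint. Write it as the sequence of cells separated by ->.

The waypoints must appear in the order M, J, with no cell reused.
Route from H: down to K, down-left to M, 2× up (reaching F) — 4 moves in all.
Check: order respected (M at step 2, J at step 3); 4 moves as required.

H -> K -> M -> J -> F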